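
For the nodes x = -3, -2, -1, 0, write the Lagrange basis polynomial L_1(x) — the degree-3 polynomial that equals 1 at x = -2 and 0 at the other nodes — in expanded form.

L_1(x) = (x + 3)(x + 1)x / [(1)·(-1)·(-2)]
       = (x^3 + 4x^2 + 3x) / (2)

L_1(x) = (1/2)x^3 + 2x^2 + (3/2)x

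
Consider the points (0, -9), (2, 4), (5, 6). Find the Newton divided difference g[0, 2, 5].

g[0,2] = (4 - (-9)) / (2 - 0) = 13/2
g[2,5] = (6 - 4) / (5 - 2) = 2/3
g[0,2,5] = (2/3 - 13/2) / (5 - 0) = -7/6

-7/6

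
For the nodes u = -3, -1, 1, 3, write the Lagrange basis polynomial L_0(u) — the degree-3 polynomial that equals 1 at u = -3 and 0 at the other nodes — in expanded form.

L_0(u) = (u + 1)(u - 1)(u - 3) / [(-2)·(-4)·(-6)]
       = (u^3 - 3u^2 - u + 3) / (-48)

L_0(u) = -(1/48)u^3 + (1/16)u^2 + (1/48)u - 1/16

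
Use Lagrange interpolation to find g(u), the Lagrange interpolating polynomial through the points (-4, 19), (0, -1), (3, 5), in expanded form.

g(u) = u^2 - u - 1

L_0(u) = u(u - 3) / [28] = (1/28)u^2 - (3/28)u
L_1(u) = (u + 4)(u - 3) / [-12] = -(1/12)u^2 - (1/12)u + 1
L_2(u) = (u + 4)u / [21] = (1/21)u^2 + (4/21)u
g(u) = 19·L_0 + (-1)·L_1 + 5·L_2
  19·L_0(u) = (19/28)u^2 - (57/28)u
  (-1)·L_1(u) = (1/12)u^2 + (1/12)u - 1
  5·L_2(u) = (5/21)u^2 + (20/21)u
Adding term by term: u^2 - u - 1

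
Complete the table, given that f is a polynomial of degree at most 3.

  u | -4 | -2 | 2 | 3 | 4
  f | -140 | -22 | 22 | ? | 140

63

The 4 known values determine f uniquely (degree ≤ 3).
L_0(3) = (5)·(1)·(-1)/[(-2)·(-6)·(-8)] = 5/96
L_1(3) = (7)·(1)·(-1)/[(2)·(-4)·(-6)] = -7/48
L_2(3) = (7)·(5)·(-1)/[(6)·(4)·(-2)] = 35/48
L_3(3) = (7)·(5)·(1)/[(8)·(6)·(2)] = 35/96
Sum: (-140)·(5/96) + (-22)·(-7/48) + 22·(35/48) + 140·(35/96) = 63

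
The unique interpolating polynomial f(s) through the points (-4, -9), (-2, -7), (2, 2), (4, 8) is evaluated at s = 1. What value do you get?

-23/32

Evaluate each Lagrange basis at s = 1:
L_0(1) = (3)·(-1)·(-3)/[(-2)·(-6)·(-8)] = -3/32
L_1(1) = (5)·(-1)·(-3)/[(2)·(-4)·(-6)] = 5/16
L_2(1) = (5)·(3)·(-3)/[(6)·(4)·(-2)] = 15/16
L_3(1) = (5)·(3)·(-1)/[(8)·(6)·(2)] = -5/32
Sum: (-9)·(-3/32) + (-7)·(5/16) + 2·(15/16) + 8·(-5/32) = -23/32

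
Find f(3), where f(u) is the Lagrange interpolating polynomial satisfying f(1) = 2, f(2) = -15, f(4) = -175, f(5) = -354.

-68

Evaluate each Lagrange basis at u = 3:
L_0(3) = (1)·(-1)·(-2)/[(-1)·(-3)·(-4)] = -1/6
L_1(3) = (2)·(-1)·(-2)/[(1)·(-2)·(-3)] = 2/3
L_2(3) = (2)·(1)·(-2)/[(3)·(2)·(-1)] = 2/3
L_3(3) = (2)·(1)·(-1)/[(4)·(3)·(1)] = -1/6
Sum: 2·(-1/6) + (-15)·(2/3) + (-175)·(2/3) + (-354)·(-1/6) = -68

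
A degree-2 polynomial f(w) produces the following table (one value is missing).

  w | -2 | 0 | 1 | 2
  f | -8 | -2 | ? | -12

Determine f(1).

The 3 known values determine f uniquely (degree ≤ 2).
Evaluate each Lagrange basis at w = 1:
L_0(1) = (1)·(-1)/[(-2)·(-4)] = -1/8
L_1(1) = (3)·(-1)/[(2)·(-2)] = 3/4
L_2(1) = (3)·(1)/[(4)·(2)] = 3/8
Sum: (-8)·(-1/8) + (-2)·(3/4) + (-12)·(3/8) = -5

-5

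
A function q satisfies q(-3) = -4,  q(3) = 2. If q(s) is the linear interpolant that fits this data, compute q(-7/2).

-9/2

Evaluate each Lagrange basis at s = -7/2:
L_0(-7/2) = (-13/2)/[(-6)] = 13/12
L_1(-7/2) = (-1/2)/[(6)] = -1/12
Sum: (-4)·(13/12) + 2·(-1/12) = -9/2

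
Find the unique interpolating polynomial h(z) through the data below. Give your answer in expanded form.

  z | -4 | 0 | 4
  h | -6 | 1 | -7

h(z) = -(15/32)z^2 - (1/8)z + 1

Newton's divided differences:
h[-4,0] = (1 - (-6)) / (0 - (-4)) = 7/4
h[0,4] = (-7 - 1) / (4 - 0) = -2
h[-4,0,4] = (-2 - 7/4) / (4 - (-4)) = -15/32
h(z) = -6 + (7/4)·(z + 4) + (-15/32)·(z + 4)z
Expanding: h(z) = -(15/32)z^2 - (1/8)z + 1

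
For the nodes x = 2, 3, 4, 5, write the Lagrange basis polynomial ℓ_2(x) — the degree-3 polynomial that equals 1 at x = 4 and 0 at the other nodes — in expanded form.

ℓ_2(x) = (x - 2)(x - 3)(x - 5) / [(2)·(1)·(-1)]
       = (x^3 - 10x^2 + 31x - 30) / (-2)

ℓ_2(x) = -(1/2)x^3 + 5x^2 - (31/2)x + 15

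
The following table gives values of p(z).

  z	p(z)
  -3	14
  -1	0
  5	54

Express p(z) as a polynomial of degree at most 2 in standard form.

L_0(z) = (z + 1)(z - 5) / [16] = (1/16)z^2 - (1/4)z - 5/16
L_1(z) = (z + 3)(z - 5) / [-12] = -(1/12)z^2 + (1/6)z + 5/4
L_2(z) = (z + 3)(z + 1) / [48] = (1/48)z^2 + (1/12)z + 1/16
p(z) = 14·L_0 + 0·L_1 + 54·L_2
  14·L_0(z) = (7/8)z^2 - (7/2)z - 35/8
  0·L_1(z) = 0
  54·L_2(z) = (9/8)z^2 + (9/2)z + 27/8
Adding term by term: 2z^2 + z - 1

p(z) = 2z^2 + z - 1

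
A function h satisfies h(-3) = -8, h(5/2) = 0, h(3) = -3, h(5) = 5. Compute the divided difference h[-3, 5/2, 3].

-41/33

h[-3,5/2] = (0 - (-8)) / (5/2 - (-3)) = 16/11
h[5/2,3] = (-3 - 0) / (3 - 5/2) = -6
h[-3,5/2,3] = (-6 - 16/11) / (3 - (-3)) = -41/33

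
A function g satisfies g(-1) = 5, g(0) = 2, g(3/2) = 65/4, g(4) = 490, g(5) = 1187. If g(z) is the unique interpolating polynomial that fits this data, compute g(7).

4573

Evaluate each Lagrange basis at z = 7:
L_0(7) = (7)·(11/2)·(3)·(2)/[(-1)·(-5/2)·(-5)·(-6)] = 77/25
L_1(7) = (8)·(11/2)·(3)·(2)/[(1)·(-3/2)·(-4)·(-5)] = -44/5
L_2(7) = (8)·(7)·(3)·(2)/[(5/2)·(3/2)·(-5/2)·(-7/2)] = 256/25
L_3(7) = (8)·(7)·(11/2)·(2)/[(5)·(4)·(5/2)·(-1)] = -308/25
L_4(7) = (8)·(7)·(11/2)·(3)/[(6)·(5)·(7/2)·(1)] = 44/5
Sum: 5·(77/25) + 2·(-44/5) + 65/4·(256/25) + 490·(-308/25) + 1187·(44/5) = 4573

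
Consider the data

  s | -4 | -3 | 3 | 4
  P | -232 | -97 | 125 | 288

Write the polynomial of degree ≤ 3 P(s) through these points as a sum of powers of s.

Build the Lagrange basis polynomials:
L_0(s) = (s + 3)(s - 3)(s - 4) / [-56] = -(1/56)s^3 + (1/14)s^2 + (9/56)s - 9/14
L_1(s) = (s + 4)(s - 3)(s - 4) / [42] = (1/42)s^3 - (1/14)s^2 - (8/21)s + 8/7
L_2(s) = (s + 4)(s + 3)(s - 4) / [-42] = -(1/42)s^3 - (1/14)s^2 + (8/21)s + 8/7
L_3(s) = (s + 4)(s + 3)(s - 3) / [56] = (1/56)s^3 + (1/14)s^2 - (9/56)s - 9/14
P(s) = (-232)·L_0 + (-97)·L_1 + 125·L_2 + 288·L_3
  (-232)·L_0(s) = (29/7)s^3 - (116/7)s^2 - (261/7)s + 1044/7
  (-97)·L_1(s) = -(97/42)s^3 + (97/14)s^2 + (776/21)s - 776/7
  125·L_2(s) = -(125/42)s^3 - (125/14)s^2 + (1000/21)s + 1000/7
  288·L_3(s) = (36/7)s^3 + (144/7)s^2 - (324/7)s - 1296/7
Adding term by term: 4s^3 + 2s^2 + s - 4

P(s) = 4s^3 + 2s^2 + s - 4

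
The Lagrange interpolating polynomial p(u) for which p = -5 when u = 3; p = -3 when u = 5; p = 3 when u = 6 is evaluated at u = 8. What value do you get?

L_0(8) = (3)·(2)/[(-2)·(-3)] = 1
L_1(8) = (5)·(2)/[(2)·(-1)] = -5
L_2(8) = (5)·(3)/[(3)·(1)] = 5
Sum: (-5)·(1) + (-3)·(-5) + 3·(5) = 25

25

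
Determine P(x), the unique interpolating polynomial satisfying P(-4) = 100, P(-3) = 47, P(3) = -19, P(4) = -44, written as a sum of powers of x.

P(x) = -x^3 + 2x^2 - 2x - 4

Newton's divided differences:
P[-4,-3] = (47 - 100) / (-3 - (-4)) = -53
P[-3,3] = (-19 - 47) / (3 - (-3)) = -11
P[3,4] = (-44 - (-19)) / (4 - 3) = -25
P[-4,-3,3] = (-11 - (-53)) / (3 - (-4)) = 6
P[-3,3,4] = (-25 - (-11)) / (4 - (-3)) = -2
P[-4,-3,3,4] = (-2 - 6) / (4 - (-4)) = -1
P(x) = 100 + (-53)·(x + 4) + 6·(x + 4)(x + 3) + (-1)·(x + 4)(x + 3)(x - 3)
Expanding: P(x) = -x^3 + 2x^2 - 2x - 4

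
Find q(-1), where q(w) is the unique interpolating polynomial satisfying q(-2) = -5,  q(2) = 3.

-3

L_0(-1) = (-3)/[(-4)] = 3/4
L_1(-1) = (1)/[(4)] = 1/4
Sum: (-5)·(3/4) + 3·(1/4) = -3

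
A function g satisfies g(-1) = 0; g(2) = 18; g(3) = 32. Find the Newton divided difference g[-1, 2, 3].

2

g[-1,2] = (18 - 0) / (2 - (-1)) = 6
g[2,3] = (32 - 18) / (3 - 2) = 14
g[-1,2,3] = (14 - 6) / (3 - (-1)) = 2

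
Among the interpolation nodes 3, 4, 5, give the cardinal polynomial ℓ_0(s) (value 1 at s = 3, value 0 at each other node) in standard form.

ℓ_0(s) = (s - 4)(s - 5) / [(-1)·(-2)]
       = (s^2 - 9s + 20) / (2)

ℓ_0(s) = (1/2)s^2 - (9/2)s + 10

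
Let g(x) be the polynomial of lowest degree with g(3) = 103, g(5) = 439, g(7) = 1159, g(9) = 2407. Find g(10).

L_0(10) = (5)·(3)·(1)/[(-2)·(-4)·(-6)] = -5/16
L_1(10) = (7)·(3)·(1)/[(2)·(-2)·(-4)] = 21/16
L_2(10) = (7)·(5)·(1)/[(4)·(2)·(-2)] = -35/16
L_3(10) = (7)·(5)·(3)/[(6)·(4)·(2)] = 35/16
Sum: 103·(-5/16) + 439·(21/16) + 1159·(-35/16) + 2407·(35/16) = 3274

3274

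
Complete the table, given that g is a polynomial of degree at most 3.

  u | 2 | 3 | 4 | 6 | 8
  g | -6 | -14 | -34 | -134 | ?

-354

The 4 known values determine g uniquely (degree ≤ 3).
Evaluate each Lagrange basis at u = 8:
L_0(8) = (5)·(4)·(2)/[(-1)·(-2)·(-4)] = -5
L_1(8) = (6)·(4)·(2)/[(1)·(-1)·(-3)] = 16
L_2(8) = (6)·(5)·(2)/[(2)·(1)·(-2)] = -15
L_3(8) = (6)·(5)·(4)/[(4)·(3)·(2)] = 5
Sum: (-6)·(-5) + (-14)·(16) + (-34)·(-15) + (-134)·(5) = -354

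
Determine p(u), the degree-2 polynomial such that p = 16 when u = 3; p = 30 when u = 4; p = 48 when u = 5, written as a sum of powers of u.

Build the Lagrange basis polynomials:
L_0(u) = (u - 4)(u - 5) / [2] = (1/2)u^2 - (9/2)u + 10
L_1(u) = (u - 3)(u - 5) / [-1] = -u^2 + 8u - 15
L_2(u) = (u - 3)(u - 4) / [2] = (1/2)u^2 - (7/2)u + 6
p(u) = 16·L_0 + 30·L_1 + 48·L_2
  16·L_0(u) = 8u^2 - 72u + 160
  30·L_1(u) = -30u^2 + 240u - 450
  48·L_2(u) = 24u^2 - 168u + 288
Adding term by term: 2u^2 - 2

p(u) = 2u^2 - 2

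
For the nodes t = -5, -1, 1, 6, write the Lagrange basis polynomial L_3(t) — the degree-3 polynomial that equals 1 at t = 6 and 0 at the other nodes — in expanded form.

L_3(t) = (1/385)t^3 + (1/77)t^2 - (1/385)t - 1/77

L_3(t) = (t + 5)(t + 1)(t - 1) / [(11)·(7)·(5)]
       = (t^3 + 5t^2 - t - 5) / (385)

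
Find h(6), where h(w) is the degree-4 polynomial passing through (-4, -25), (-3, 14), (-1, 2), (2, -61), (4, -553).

-2245

Using Newton's divided-difference form:
h[-4,-3] = (14 - (-25)) / (-3 - (-4)) = 39
h[-3,-1] = (2 - 14) / (-1 - (-3)) = -6
h[-1,2] = (-61 - 2) / (2 - (-1)) = -21
h[2,4] = (-553 - (-61)) / (4 - 2) = -246
h[-4,-3,-1] = (-6 - 39) / (-1 - (-4)) = -15
h[-3,-1,2] = (-21 - (-6)) / (2 - (-3)) = -3
h[-1,2,4] = (-246 - (-21)) / (4 - (-1)) = -45
h[-4,-3,-1,2] = (-3 - (-15)) / (2 - (-4)) = 2
h[-3,-1,2,4] = (-45 - (-3)) / (4 - (-3)) = -6
h[-4,-3,-1,2,4] = (-6 - 2) / (4 - (-4)) = -1
h(6) = -25 + 39·(10) + (-15)·(10)·(9) + 2·(10)·(9)·(7) + (-1)·(10)·(9)·(7)·(4) = -2245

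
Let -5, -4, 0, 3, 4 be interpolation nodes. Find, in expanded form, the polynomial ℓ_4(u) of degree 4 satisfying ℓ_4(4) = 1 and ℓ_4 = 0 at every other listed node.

ℓ_4(u) = (u + 5)(u + 4)u(u - 3) / [(9)·(8)·(4)·(1)]
       = (u^4 + 6u^3 - 7u^2 - 60u) / (288)

ℓ_4(u) = (1/288)u^4 + (1/48)u^3 - (7/288)u^2 - (5/24)u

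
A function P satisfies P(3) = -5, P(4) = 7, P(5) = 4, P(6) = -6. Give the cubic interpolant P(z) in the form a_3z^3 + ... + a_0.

Build the Lagrange basis polynomials:
L_0(z) = (z - 4)(z - 5)(z - 6) / [-6] = -(1/6)z^3 + (5/2)z^2 - (37/3)z + 20
L_1(z) = (z - 3)(z - 5)(z - 6) / [2] = (1/2)z^3 - 7z^2 + (63/2)z - 45
L_2(z) = (z - 3)(z - 4)(z - 6) / [-2] = -(1/2)z^3 + (13/2)z^2 - 27z + 36
L_3(z) = (z - 3)(z - 4)(z - 5) / [6] = (1/6)z^3 - 2z^2 + (47/6)z - 10
P(z) = (-5)·L_0 + 7·L_1 + 4·L_2 + (-6)·L_3
  (-5)·L_0(z) = (5/6)z^3 - (25/2)z^2 + (185/3)z - 100
  7·L_1(z) = (7/2)z^3 - 49z^2 + (441/2)z - 315
  4·L_2(z) = -2z^3 + 26z^2 - 108z + 144
  (-6)·L_3(z) = -z^3 + 12z^2 - 47z + 60
Adding term by term: (4/3)z^3 - (47/2)z^2 + (763/6)z - 211

P(z) = (4/3)z^3 - (47/2)z^2 + (763/6)z - 211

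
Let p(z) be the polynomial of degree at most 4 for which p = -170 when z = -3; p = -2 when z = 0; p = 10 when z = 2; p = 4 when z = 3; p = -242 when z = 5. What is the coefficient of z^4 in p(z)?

-1

Build the Lagrange basis polynomials:
L_0(z) = z(z - 2)(z - 3)(z - 5) / [720] = (1/720)z^4 - (1/72)z^3 + (31/720)z^2 - (1/24)z
L_1(z) = (z + 3)(z - 2)(z - 3)(z - 5) / [-90] = -(1/90)z^4 + (7/90)z^3 - (1/90)z^2 - (7/10)z + 1
L_2(z) = (z + 3)z(z - 3)(z - 5) / [30] = (1/30)z^4 - (1/6)z^3 - (3/10)z^2 + (3/2)z
L_3(z) = (z + 3)z(z - 2)(z - 5) / [-36] = -(1/36)z^4 + (1/9)z^3 + (11/36)z^2 - (5/6)z
L_4(z) = (z + 3)z(z - 2)(z - 3) / [240] = (1/240)z^4 - (1/120)z^3 - (3/80)z^2 + (3/40)z
p(z) = (-170)·L_0 + (-2)·L_1 + 10·L_2 + 4·L_3 + (-242)·L_4
Only the coefficient of z^4 is needed; take it from each L_i and combine:
(-170)·(1/720) + (-2)·(-1/90) + 10·(1/30) + 4·(-1/36) + (-242)·(1/240) = -1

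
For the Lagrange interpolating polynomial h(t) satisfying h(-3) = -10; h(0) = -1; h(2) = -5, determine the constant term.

-1

Build the Lagrange basis polynomials:
L_0(t) = t(t - 2) / [15] = (1/15)t^2 - (2/15)t
L_1(t) = (t + 3)(t - 2) / [-6] = -(1/6)t^2 - (1/6)t + 1
L_2(t) = (t + 3)t / [10] = (1/10)t^2 + (3/10)t
h(t) = (-10)·L_0 + (-1)·L_1 + (-5)·L_2
Only the constant term is needed; take it from each L_i and combine:
(-10)·(0) + (-1)·(1) + (-5)·(0) = -1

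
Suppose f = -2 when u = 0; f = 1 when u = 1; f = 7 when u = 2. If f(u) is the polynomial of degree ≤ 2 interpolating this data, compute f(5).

Evaluate each Lagrange basis at u = 5:
L_0(5) = (4)·(3)/[(-1)·(-2)] = 6
L_1(5) = (5)·(3)/[(1)·(-1)] = -15
L_2(5) = (5)·(4)/[(2)·(1)] = 10
Sum: (-2)·(6) + 1·(-15) + 7·(10) = 43

43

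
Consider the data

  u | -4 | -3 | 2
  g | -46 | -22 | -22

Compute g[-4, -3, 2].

g[-4,-3] = (-22 - (-46)) / (-3 - (-4)) = 24
g[-3,2] = (-22 - (-22)) / (2 - (-3)) = 0
g[-4,-3,2] = (0 - 24) / (2 - (-4)) = -4

-4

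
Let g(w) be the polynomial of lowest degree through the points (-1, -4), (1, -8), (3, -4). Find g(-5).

28

L_0(-5) = (-6)·(-8)/[(-2)·(-4)] = 6
L_1(-5) = (-4)·(-8)/[(2)·(-2)] = -8
L_2(-5) = (-4)·(-6)/[(4)·(2)] = 3
Sum: (-4)·(6) + (-8)·(-8) + (-4)·(3) = 28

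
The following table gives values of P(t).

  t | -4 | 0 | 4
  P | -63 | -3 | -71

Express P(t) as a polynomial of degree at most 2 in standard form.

P(t) = -4t^2 - t - 3

Newton's divided differences:
P[-4,0] = (-3 - (-63)) / (0 - (-4)) = 15
P[0,4] = (-71 - (-3)) / (4 - 0) = -17
P[-4,0,4] = (-17 - 15) / (4 - (-4)) = -4
P(t) = -63 + 15·(t + 4) + (-4)·(t + 4)t
Expanding: P(t) = -4t^2 - t - 3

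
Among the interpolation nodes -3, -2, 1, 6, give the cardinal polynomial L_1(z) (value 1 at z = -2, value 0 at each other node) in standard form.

L_1(z) = (1/24)z^3 - (1/6)z^2 - (5/8)z + 3/4

L_1(z) = (z + 3)(z - 1)(z - 6) / [(1)·(-3)·(-8)]
       = (z^3 - 4z^2 - 15z + 18) / (24)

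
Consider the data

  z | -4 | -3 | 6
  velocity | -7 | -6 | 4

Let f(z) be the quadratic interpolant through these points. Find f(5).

14/5

Evaluate each Lagrange basis at z = 5:
L_0(5) = (8)·(-1)/[(-1)·(-10)] = -4/5
L_1(5) = (9)·(-1)/[(1)·(-9)] = 1
L_2(5) = (9)·(8)/[(10)·(9)] = 4/5
Sum: (-7)·(-4/5) + (-6)·(1) + 4·(4/5) = 14/5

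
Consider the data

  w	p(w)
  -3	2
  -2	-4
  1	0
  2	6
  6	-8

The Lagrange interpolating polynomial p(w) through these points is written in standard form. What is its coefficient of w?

Build the Lagrange basis polynomials:
L_0(w) = (w + 2)(w - 1)(w - 2)(w - 6) / [180] = (1/180)w^4 - (7/180)w^3 + (1/90)w^2 + (7/45)w - 2/15
L_1(w) = (w + 3)(w - 1)(w - 2)(w - 6) / [-96] = -(1/96)w^4 + (1/16)w^3 + (7/96)w^2 - (1/2)w + 3/8
L_2(w) = (w + 3)(w + 2)(w - 2)(w - 6) / [60] = (1/60)w^4 - (1/20)w^3 - (11/30)w^2 + (1/5)w + 6/5
L_3(w) = (w + 3)(w + 2)(w - 1)(w - 6) / [-80] = -(1/80)w^4 + (1/40)w^3 + (23/80)w^2 + (3/20)w - 9/20
L_4(w) = (w + 3)(w + 2)(w - 1)(w - 2) / [1440] = (1/1440)w^4 + (1/720)w^3 - (7/1440)w^2 - (1/180)w + 1/120
p(w) = 2·L_0 + (-4)·L_1 + 0·L_2 + 6·L_3 + (-8)·L_4
Only the coefficient of w is needed; take it from each L_i and combine:
2·(7/45) + (-4)·(-1/2) + 0·(1/5) + 6·(3/20) + (-8)·(-1/180) = 293/90

293/90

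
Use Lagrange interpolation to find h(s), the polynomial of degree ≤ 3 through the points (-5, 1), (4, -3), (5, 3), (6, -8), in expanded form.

L_0(s) = (s - 4)(s - 5)(s - 6) / [-990] = -(1/990)s^3 + (1/66)s^2 - (37/495)s + 4/33
L_1(s) = (s + 5)(s - 5)(s - 6) / [18] = (1/18)s^3 - (1/3)s^2 - (25/18)s + 25/3
L_2(s) = (s + 5)(s - 4)(s - 6) / [-10] = -(1/10)s^3 + (1/2)s^2 + (13/5)s - 12
L_3(s) = (s + 5)(s - 4)(s - 5) / [22] = (1/22)s^3 - (2/11)s^2 - (25/22)s + 50/11
h(s) = 1·L_0 + (-3)·L_1 + 3·L_2 + (-8)·L_3
  1·L_0(s) = -(1/990)s^3 + (1/66)s^2 - (37/495)s + 4/33
  (-3)·L_1(s) = -(1/6)s^3 + s^2 + (25/6)s - 25
  3·L_2(s) = -(3/10)s^3 + (3/2)s^2 + (39/5)s - 36
  (-8)·L_3(s) = -(4/11)s^3 + (16/11)s^2 + (100/11)s - 400/11
Adding term by term: -(823/990)s^3 + (131/33)s^2 + (20773/990)s - 3209/33

h(s) = -(823/990)s^3 + (131/33)s^2 + (20773/990)s - 3209/33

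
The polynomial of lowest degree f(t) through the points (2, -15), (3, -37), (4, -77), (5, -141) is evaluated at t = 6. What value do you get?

-235

Evaluate each Lagrange basis at t = 6:
L_0(6) = (3)·(2)·(1)/[(-1)·(-2)·(-3)] = -1
L_1(6) = (4)·(2)·(1)/[(1)·(-1)·(-2)] = 4
L_2(6) = (4)·(3)·(1)/[(2)·(1)·(-1)] = -6
L_3(6) = (4)·(3)·(2)/[(3)·(2)·(1)] = 4
Sum: (-15)·(-1) + (-37)·(4) + (-77)·(-6) + (-141)·(4) = -235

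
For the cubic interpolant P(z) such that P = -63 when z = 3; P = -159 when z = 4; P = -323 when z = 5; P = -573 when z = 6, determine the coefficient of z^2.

Build the Lagrange basis polynomials:
L_0(z) = (z - 4)(z - 5)(z - 6) / [-6] = -(1/6)z^3 + (5/2)z^2 - (37/3)z + 20
L_1(z) = (z - 3)(z - 5)(z - 6) / [2] = (1/2)z^3 - 7z^2 + (63/2)z - 45
L_2(z) = (z - 3)(z - 4)(z - 6) / [-2] = -(1/2)z^3 + (13/2)z^2 - 27z + 36
L_3(z) = (z - 3)(z - 4)(z - 5) / [6] = (1/6)z^3 - 2z^2 + (47/6)z - 10
P(z) = (-63)·L_0 + (-159)·L_1 + (-323)·L_2 + (-573)·L_3
Only the coefficient of z^2 is needed; take it from each L_i and combine:
(-63)·(5/2) + (-159)·(-7) + (-323)·(13/2) + (-573)·(-2) = 2

2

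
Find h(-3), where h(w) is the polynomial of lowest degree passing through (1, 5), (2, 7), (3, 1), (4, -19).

37

L_0(-3) = (-5)·(-6)·(-7)/[(-1)·(-2)·(-3)] = 35
L_1(-3) = (-4)·(-6)·(-7)/[(1)·(-1)·(-2)] = -84
L_2(-3) = (-4)·(-5)·(-7)/[(2)·(1)·(-1)] = 70
L_3(-3) = (-4)·(-5)·(-6)/[(3)·(2)·(1)] = -20
Sum: 5·(35) + 7·(-84) + 1·(70) + (-19)·(-20) = 37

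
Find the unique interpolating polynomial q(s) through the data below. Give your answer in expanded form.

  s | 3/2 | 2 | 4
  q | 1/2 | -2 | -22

L_0(s) = (s - 2)(s - 4) / [5/4] = (4/5)s^2 - (24/5)s + 32/5
L_1(s) = (s - 3/2)(s - 4) / [-1] = -s^2 + (11/2)s - 6
L_2(s) = (s - 3/2)(s - 2) / [5] = (1/5)s^2 - (7/10)s + 3/5
q(s) = (1/2)·L_0 + (-2)·L_1 + (-22)·L_2
  (1/2)·L_0(s) = (2/5)s^2 - (12/5)s + 16/5
  (-2)·L_1(s) = 2s^2 - 11s + 12
  (-22)·L_2(s) = -(22/5)s^2 + (77/5)s - 66/5
Adding term by term: -2s^2 + 2s + 2

q(s) = -2s^2 + 2s + 2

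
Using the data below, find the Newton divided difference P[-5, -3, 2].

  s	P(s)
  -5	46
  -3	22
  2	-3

1

P[-5,-3] = (22 - 46) / (-3 - (-5)) = -12
P[-3,2] = (-3 - 22) / (2 - (-3)) = -5
P[-5,-3,2] = (-5 - (-12)) / (2 - (-5)) = 1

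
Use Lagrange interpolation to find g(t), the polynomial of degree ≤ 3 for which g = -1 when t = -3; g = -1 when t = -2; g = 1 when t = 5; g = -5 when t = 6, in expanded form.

g(t) = -(23/252)t^3 + (1/28)t^2 + (241/126)t + 41/21

Build the Lagrange basis polynomials:
L_0(t) = (t + 2)(t - 5)(t - 6) / [-72] = -(1/72)t^3 + (1/8)t^2 - (1/9)t - 5/6
L_1(t) = (t + 3)(t - 5)(t - 6) / [56] = (1/56)t^3 - (1/7)t^2 - (3/56)t + 45/28
L_2(t) = (t + 3)(t + 2)(t - 6) / [-56] = -(1/56)t^3 + (1/56)t^2 + (3/7)t + 9/14
L_3(t) = (t + 3)(t + 2)(t - 5) / [72] = (1/72)t^3 - (19/72)t - 5/12
g(t) = (-1)·L_0 + (-1)·L_1 + 1·L_2 + (-5)·L_3
  (-1)·L_0(t) = (1/72)t^3 - (1/8)t^2 + (1/9)t + 5/6
  (-1)·L_1(t) = -(1/56)t^3 + (1/7)t^2 + (3/56)t - 45/28
  1·L_2(t) = -(1/56)t^3 + (1/56)t^2 + (3/7)t + 9/14
  (-5)·L_3(t) = -(5/72)t^3 + (95/72)t + 25/12
Adding term by term: -(23/252)t^3 + (1/28)t^2 + (241/126)t + 41/21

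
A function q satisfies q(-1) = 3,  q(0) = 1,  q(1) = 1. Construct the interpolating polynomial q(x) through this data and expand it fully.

L_0(x) = x(x - 1) / [2] = (1/2)x^2 - (1/2)x
L_1(x) = (x + 1)(x - 1) / [-1] = -x^2 + 1
L_2(x) = (x + 1)x / [2] = (1/2)x^2 + (1/2)x
q(x) = 3·L_0 + 1·L_1 + 1·L_2
  3·L_0(x) = (3/2)x^2 - (3/2)x
  1·L_1(x) = -x^2 + 1
  1·L_2(x) = (1/2)x^2 + (1/2)x
Adding term by term: x^2 - x + 1

q(x) = x^2 - x + 1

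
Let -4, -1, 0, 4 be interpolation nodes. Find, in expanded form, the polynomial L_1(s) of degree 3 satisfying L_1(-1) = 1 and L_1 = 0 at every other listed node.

L_1(s) = (s + 4)s(s - 4) / [(3)·(-1)·(-5)]
       = (s^3 - 16s) / (15)

L_1(s) = (1/15)s^3 - (16/15)s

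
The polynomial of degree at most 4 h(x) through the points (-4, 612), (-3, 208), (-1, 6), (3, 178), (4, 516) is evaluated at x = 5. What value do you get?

Evaluate each Lagrange basis at x = 5:
L_0(5) = (8)·(6)·(2)·(1)/[(-1)·(-3)·(-7)·(-8)] = 4/7
L_1(5) = (9)·(6)·(2)·(1)/[(1)·(-2)·(-6)·(-7)] = -9/7
L_2(5) = (9)·(8)·(2)·(1)/[(3)·(2)·(-4)·(-5)] = 6/5
L_3(5) = (9)·(8)·(6)·(1)/[(7)·(6)·(4)·(-1)] = -18/7
L_4(5) = (9)·(8)·(6)·(2)/[(8)·(7)·(5)·(1)] = 108/35
Sum: 612·(4/7) + 208·(-9/7) + 6·(6/5) + 178·(-18/7) + 516·(108/35) = 1224

1224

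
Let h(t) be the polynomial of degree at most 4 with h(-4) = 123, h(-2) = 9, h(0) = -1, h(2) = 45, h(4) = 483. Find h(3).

L_0(3) = (5)·(3)·(1)·(-1)/[(-2)·(-4)·(-6)·(-8)] = -5/128
L_1(3) = (7)·(3)·(1)·(-1)/[(2)·(-2)·(-4)·(-6)] = 7/32
L_2(3) = (7)·(5)·(1)·(-1)/[(4)·(2)·(-2)·(-4)] = -35/64
L_3(3) = (7)·(5)·(3)·(-1)/[(6)·(4)·(2)·(-2)] = 35/32
L_4(3) = (7)·(5)·(3)·(1)/[(8)·(6)·(4)·(2)] = 35/128
Sum: 123·(-5/128) + 9·(7/32) + (-1)·(-35/64) + 45·(35/32) + 483·(35/128) = 179

179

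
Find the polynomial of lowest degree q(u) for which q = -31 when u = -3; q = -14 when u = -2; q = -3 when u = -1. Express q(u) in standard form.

Build the Lagrange basis polynomials:
L_0(u) = (u + 2)(u + 1) / [2] = (1/2)u^2 + (3/2)u + 1
L_1(u) = (u + 3)(u + 1) / [-1] = -u^2 - 4u - 3
L_2(u) = (u + 3)(u + 2) / [2] = (1/2)u^2 + (5/2)u + 3
q(u) = (-31)·L_0 + (-14)·L_1 + (-3)·L_2
  (-31)·L_0(u) = -(31/2)u^2 - (93/2)u - 31
  (-14)·L_1(u) = 14u^2 + 56u + 42
  (-3)·L_2(u) = -(3/2)u^2 - (15/2)u - 9
Adding term by term: -3u^2 + 2u + 2

q(u) = -3u^2 + 2u + 2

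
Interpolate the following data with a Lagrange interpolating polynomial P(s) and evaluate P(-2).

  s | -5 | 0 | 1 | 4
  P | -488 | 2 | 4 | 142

Evaluate each Lagrange basis at s = -2:
L_0(-2) = (-2)·(-3)·(-6)/[(-5)·(-6)·(-9)] = 2/15
L_1(-2) = (3)·(-3)·(-6)/[(5)·(-1)·(-4)] = 27/10
L_2(-2) = (3)·(-2)·(-6)/[(6)·(1)·(-3)] = -2
L_3(-2) = (3)·(-2)·(-3)/[(9)·(4)·(3)] = 1/6
Sum: (-488)·(2/15) + 2·(27/10) + 4·(-2) + 142·(1/6) = -44

-44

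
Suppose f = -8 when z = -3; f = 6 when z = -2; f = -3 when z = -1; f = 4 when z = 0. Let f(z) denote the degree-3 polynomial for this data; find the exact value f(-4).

-84

L_0(-4) = (-2)·(-3)·(-4)/[(-1)·(-2)·(-3)] = 4
L_1(-4) = (-1)·(-3)·(-4)/[(1)·(-1)·(-2)] = -6
L_2(-4) = (-1)·(-2)·(-4)/[(2)·(1)·(-1)] = 4
L_3(-4) = (-1)·(-2)·(-3)/[(3)·(2)·(1)] = -1
Sum: (-8)·(4) + 6·(-6) + (-3)·(4) + 4·(-1) = -84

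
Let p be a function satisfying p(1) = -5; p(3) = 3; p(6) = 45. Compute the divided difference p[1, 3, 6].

2

p[1,3] = (3 - (-5)) / (3 - 1) = 4
p[3,6] = (45 - 3) / (6 - 3) = 14
p[1,3,6] = (14 - 4) / (6 - 1) = 2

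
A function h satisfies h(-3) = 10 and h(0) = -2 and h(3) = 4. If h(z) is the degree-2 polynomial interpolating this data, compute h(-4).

18

Using Newton's divided-difference form:
h[-3,0] = (-2 - 10) / (0 - (-3)) = -4
h[0,3] = (4 - (-2)) / (3 - 0) = 2
h[-3,0,3] = (2 - (-4)) / (3 - (-3)) = 1
h(-4) = 10 + (-4)·(-1) + 1·(-1)·(-4) = 18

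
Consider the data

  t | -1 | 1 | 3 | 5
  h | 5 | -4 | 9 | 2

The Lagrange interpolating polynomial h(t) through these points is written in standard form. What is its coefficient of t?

Build the Lagrange basis polynomials:
L_0(t) = (t - 1)(t - 3)(t - 5) / [-48] = -(1/48)t^3 + (3/16)t^2 - (23/48)t + 5/16
L_1(t) = (t + 1)(t - 3)(t - 5) / [16] = (1/16)t^3 - (7/16)t^2 + (7/16)t + 15/16
L_2(t) = (t + 1)(t - 1)(t - 5) / [-16] = -(1/16)t^3 + (5/16)t^2 + (1/16)t - 5/16
L_3(t) = (t + 1)(t - 1)(t - 3) / [48] = (1/48)t^3 - (1/16)t^2 - (1/48)t + 1/16
h(t) = 5·L_0 + (-4)·L_1 + 9·L_2 + 2·L_3
Only the coefficient of t is needed; take it from each L_i and combine:
5·(-23/48) + (-4)·(7/16) + 9·(1/16) + 2·(-1/48) = -29/8

-29/8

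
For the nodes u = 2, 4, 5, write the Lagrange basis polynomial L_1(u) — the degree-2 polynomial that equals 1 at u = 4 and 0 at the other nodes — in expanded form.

L_1(u) = (u - 2)(u - 5) / [(2)·(-1)]
       = (u^2 - 7u + 10) / (-2)

L_1(u) = -(1/2)u^2 + (7/2)u - 5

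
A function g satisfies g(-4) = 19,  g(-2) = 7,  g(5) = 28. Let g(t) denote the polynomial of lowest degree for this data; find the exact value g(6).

39

Evaluate each Lagrange basis at t = 6:
L_0(6) = (8)·(1)/[(-2)·(-9)] = 4/9
L_1(6) = (10)·(1)/[(2)·(-7)] = -5/7
L_2(6) = (10)·(8)/[(9)·(7)] = 80/63
Sum: 19·(4/9) + 7·(-5/7) + 28·(80/63) = 39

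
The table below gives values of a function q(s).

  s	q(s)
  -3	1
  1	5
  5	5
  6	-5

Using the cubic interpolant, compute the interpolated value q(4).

39/4

L_0(4) = (3)·(-1)·(-2)/[(-4)·(-8)·(-9)] = -1/48
L_1(4) = (7)·(-1)·(-2)/[(4)·(-4)·(-5)] = 7/40
L_2(4) = (7)·(3)·(-2)/[(8)·(4)·(-1)] = 21/16
L_3(4) = (7)·(3)·(-1)/[(9)·(5)·(1)] = -7/15
Sum: 1·(-1/48) + 5·(7/40) + 5·(21/16) + (-5)·(-7/15) = 39/4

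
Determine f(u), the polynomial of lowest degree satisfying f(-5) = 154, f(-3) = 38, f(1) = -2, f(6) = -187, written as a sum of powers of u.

Newton's divided differences:
f[-5,-3] = (38 - 154) / (-3 - (-5)) = -58
f[-3,1] = (-2 - 38) / (1 - (-3)) = -10
f[1,6] = (-187 - (-2)) / (6 - 1) = -37
f[-5,-3,1] = (-10 - (-58)) / (1 - (-5)) = 8
f[-3,1,6] = (-37 - (-10)) / (6 - (-3)) = -3
f[-5,-3,1,6] = (-3 - 8) / (6 - (-5)) = -1
f(u) = 154 + (-58)·(u + 5) + 8·(u + 5)(u + 3) + (-1)·(u + 5)(u + 3)(u - 1)
Expanding: f(u) = -u^3 + u^2 - u - 1

f(u) = -u^3 + u^2 - u - 1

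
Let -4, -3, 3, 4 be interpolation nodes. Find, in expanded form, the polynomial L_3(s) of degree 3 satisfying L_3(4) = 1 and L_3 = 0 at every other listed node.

L_3(s) = (s + 4)(s + 3)(s - 3) / [(8)·(7)·(1)]
       = (s^3 + 4s^2 - 9s - 36) / (56)

L_3(s) = (1/56)s^3 + (1/14)s^2 - (9/56)s - 9/14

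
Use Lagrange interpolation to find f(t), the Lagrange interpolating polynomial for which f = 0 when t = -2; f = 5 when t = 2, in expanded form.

f(t) = (5/4)t + 5/2

Build the Lagrange basis polynomials:
L_0(t) = (t - 2) / [-4] = -(1/4)t + 1/2
L_1(t) = (t + 2) / [4] = (1/4)t + 1/2
f(t) = 0·L_0 + 5·L_1
  0·L_0(t) = 0
  5·L_1(t) = (5/4)t + 5/2
Adding term by term: (5/4)t + 5/2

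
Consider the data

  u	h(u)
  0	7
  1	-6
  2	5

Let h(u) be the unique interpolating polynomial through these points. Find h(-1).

44

Using Newton's divided-difference form:
h[0,1] = (-6 - 7) / (1 - 0) = -13
h[1,2] = (5 - (-6)) / (2 - 1) = 11
h[0,1,2] = (11 - (-13)) / (2 - 0) = 12
h(-1) = 7 + (-13)·(-1) + 12·(-1)·(-2) = 44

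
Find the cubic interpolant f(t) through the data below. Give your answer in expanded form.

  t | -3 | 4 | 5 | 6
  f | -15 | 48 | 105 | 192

Newton's divided differences:
f[-3,4] = (48 - (-15)) / (4 - (-3)) = 9
f[4,5] = (105 - 48) / (5 - 4) = 57
f[5,6] = (192 - 105) / (6 - 5) = 87
f[-3,4,5] = (57 - 9) / (5 - (-3)) = 6
f[4,5,6] = (87 - 57) / (6 - 4) = 15
f[-3,4,5,6] = (15 - 6) / (6 - (-3)) = 1
f(t) = -15 + 9·(t + 3) + 6·(t + 3)(t - 4) + 1·(t + 3)(t - 4)(t - 5)
Expanding: f(t) = t^3 - 4t

f(t) = t^3 - 4t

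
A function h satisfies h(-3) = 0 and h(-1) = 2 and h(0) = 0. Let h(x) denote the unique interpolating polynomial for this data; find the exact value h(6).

L_0(6) = (7)·(6)/[(-2)·(-3)] = 7
L_1(6) = (9)·(6)/[(2)·(-1)] = -27
L_2(6) = (9)·(7)/[(3)·(1)] = 21
Sum: 0 + 2·(-27) + 0 = -54

-54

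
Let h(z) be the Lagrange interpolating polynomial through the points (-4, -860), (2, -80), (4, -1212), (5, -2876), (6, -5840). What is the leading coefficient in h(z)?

Build the Lagrange basis polynomials:
L_0(z) = (z - 2)(z - 4)(z - 5)(z - 6) / [4320] = (1/4320)z^4 - (17/4320)z^3 + (13/540)z^2 - (67/1080)z + 1/18
L_1(z) = (z + 4)(z - 4)(z - 5)(z - 6) / [-144] = -(1/144)z^4 + (11/144)z^3 - (7/72)z^2 - (11/9)z + 10/3
L_2(z) = (z + 4)(z - 2)(z - 5)(z - 6) / [32] = (1/32)z^4 - (9/32)z^3 + (37/8)z - 15/2
L_3(z) = (z + 4)(z - 2)(z - 4)(z - 6) / [-27] = -(1/27)z^4 + (8/27)z^3 + (4/27)z^2 - (128/27)z + 64/9
L_4(z) = (z + 4)(z - 2)(z - 4)(z - 5) / [80] = (1/80)z^4 - (7/80)z^3 - (3/40)z^2 + (7/5)z - 2
h(z) = (-860)·L_0 + (-80)·L_1 + (-1212)·L_2 + (-2876)·L_3 + (-5840)·L_4
Only the coefficient of z^4 is needed; take it from each L_i and combine:
(-860)·(1/4320) + (-80)·(-1/144) + (-1212)·(1/32) + (-2876)·(-1/27) + (-5840)·(1/80) = -4

-4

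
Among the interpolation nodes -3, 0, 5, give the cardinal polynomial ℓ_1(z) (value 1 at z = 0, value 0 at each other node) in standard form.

ℓ_1(z) = -(1/15)z^2 + (2/15)z + 1

ℓ_1(z) = (z + 3)(z - 5) / [(3)·(-5)]
       = (z^2 - 2z - 15) / (-15)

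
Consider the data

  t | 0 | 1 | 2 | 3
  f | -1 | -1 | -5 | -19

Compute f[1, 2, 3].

f[1,2] = (-5 - (-1)) / (2 - 1) = -4
f[2,3] = (-19 - (-5)) / (3 - 2) = -14
f[1,2,3] = (-14 - (-4)) / (3 - 1) = -5

-5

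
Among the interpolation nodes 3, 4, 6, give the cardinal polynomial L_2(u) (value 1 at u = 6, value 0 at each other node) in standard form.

L_2(u) = (u - 3)(u - 4) / [(3)·(2)]
       = (u^2 - 7u + 12) / (6)

L_2(u) = (1/6)u^2 - (7/6)u + 2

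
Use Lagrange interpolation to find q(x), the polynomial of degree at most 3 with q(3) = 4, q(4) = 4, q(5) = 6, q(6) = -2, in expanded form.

q(x) = -2x^3 + 25x^2 - 101x + 136

L_0(x) = (x - 4)(x - 5)(x - 6) / [-6] = -(1/6)x^3 + (5/2)x^2 - (37/3)x + 20
L_1(x) = (x - 3)(x - 5)(x - 6) / [2] = (1/2)x^3 - 7x^2 + (63/2)x - 45
L_2(x) = (x - 3)(x - 4)(x - 6) / [-2] = -(1/2)x^3 + (13/2)x^2 - 27x + 36
L_3(x) = (x - 3)(x - 4)(x - 5) / [6] = (1/6)x^3 - 2x^2 + (47/6)x - 10
q(x) = 4·L_0 + 4·L_1 + 6·L_2 + (-2)·L_3
  4·L_0(x) = -(2/3)x^3 + 10x^2 - (148/3)x + 80
  4·L_1(x) = 2x^3 - 28x^2 + 126x - 180
  6·L_2(x) = -3x^3 + 39x^2 - 162x + 216
  (-2)·L_3(x) = -(1/3)x^3 + 4x^2 - (47/3)x + 20
Adding term by term: -2x^3 + 25x^2 - 101x + 136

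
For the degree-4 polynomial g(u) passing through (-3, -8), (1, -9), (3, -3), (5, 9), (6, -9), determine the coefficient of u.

-1931/192

Build the Lagrange basis polynomials:
L_0(u) = (u - 1)(u - 3)(u - 5)(u - 6) / [1728] = (1/1728)u^4 - (5/576)u^3 + (77/1728)u^2 - (17/192)u + 5/96
L_1(u) = (u + 3)(u - 3)(u - 5)(u - 6) / [-160] = -(1/160)u^4 + (11/160)u^3 - (21/160)u^2 - (99/160)u + 27/16
L_2(u) = (u + 3)(u - 1)(u - 5)(u - 6) / [72] = (1/72)u^4 - (1/8)u^3 + (5/72)u^2 + (31/24)u - 5/4
L_3(u) = (u + 3)(u - 1)(u - 3)(u - 6) / [-64] = -(1/64)u^4 + (7/64)u^3 + (3/64)u^2 - (63/64)u + 27/32
L_4(u) = (u + 3)(u - 1)(u - 3)(u - 5) / [135] = (1/135)u^4 - (2/45)u^3 - (4/135)u^2 + (2/5)u - 1/3
g(u) = (-8)·L_0 + (-9)·L_1 + (-3)·L_2 + 9·L_3 + (-9)·L_4
Only the coefficient of u is needed; take it from each L_i and combine:
(-8)·(-17/192) + (-9)·(-99/160) + (-3)·(31/24) + 9·(-63/64) + (-9)·(2/5) = -1931/192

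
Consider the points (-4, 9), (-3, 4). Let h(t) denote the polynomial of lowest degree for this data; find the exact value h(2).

-21

Evaluate each Lagrange basis at t = 2:
L_0(2) = (5)/[(-1)] = -5
L_1(2) = (6)/[(1)] = 6
Sum: 9·(-5) + 4·(6) = -21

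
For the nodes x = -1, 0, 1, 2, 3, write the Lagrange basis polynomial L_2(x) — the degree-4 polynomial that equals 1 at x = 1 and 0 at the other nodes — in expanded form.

L_2(x) = (x + 1)x(x - 2)(x - 3) / [(2)·(1)·(-1)·(-2)]
       = (x^4 - 4x^3 + x^2 + 6x) / (4)

L_2(x) = (1/4)x^4 - x^3 + (1/4)x^2 + (3/2)x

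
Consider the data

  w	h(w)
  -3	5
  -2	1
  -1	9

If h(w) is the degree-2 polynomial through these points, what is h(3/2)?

Using Newton's divided-difference form:
h[-3,-2] = (1 - 5) / (-2 - (-3)) = -4
h[-2,-1] = (9 - 1) / (-1 - (-2)) = 8
h[-3,-2,-1] = (8 - (-4)) / (-1 - (-3)) = 6
h(3/2) = 5 + (-4)·(9/2) + 6·(9/2)·(7/2) = 163/2

163/2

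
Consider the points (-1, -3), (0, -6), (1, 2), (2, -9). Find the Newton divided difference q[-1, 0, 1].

11/2

q[-1,0] = (-6 - (-3)) / (0 - (-1)) = -3
q[0,1] = (2 - (-6)) / (1 - 0) = 8
q[-1,0,1] = (8 - (-3)) / (1 - (-1)) = 11/2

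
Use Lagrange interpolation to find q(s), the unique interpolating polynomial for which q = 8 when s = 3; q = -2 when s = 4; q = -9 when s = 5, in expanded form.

Build the Lagrange basis polynomials:
L_0(s) = (s - 4)(s - 5) / [2] = (1/2)s^2 - (9/2)s + 10
L_1(s) = (s - 3)(s - 5) / [-1] = -s^2 + 8s - 15
L_2(s) = (s - 3)(s - 4) / [2] = (1/2)s^2 - (7/2)s + 6
q(s) = 8·L_0 + (-2)·L_1 + (-9)·L_2
  8·L_0(s) = 4s^2 - 36s + 80
  (-2)·L_1(s) = 2s^2 - 16s + 30
  (-9)·L_2(s) = -(9/2)s^2 + (63/2)s - 54
Adding term by term: (3/2)s^2 - (41/2)s + 56

q(s) = (3/2)s^2 - (41/2)s + 56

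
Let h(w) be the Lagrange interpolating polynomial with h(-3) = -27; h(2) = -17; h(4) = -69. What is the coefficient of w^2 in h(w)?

-4

Build the Lagrange basis polynomials:
L_0(w) = (w - 2)(w - 4) / [35] = (1/35)w^2 - (6/35)w + 8/35
L_1(w) = (w + 3)(w - 4) / [-10] = -(1/10)w^2 + (1/10)w + 6/5
L_2(w) = (w + 3)(w - 2) / [14] = (1/14)w^2 + (1/14)w - 3/7
h(w) = (-27)·L_0 + (-17)·L_1 + (-69)·L_2
Only the coefficient of w^2 is needed; take it from each L_i and combine:
(-27)·(1/35) + (-17)·(-1/10) + (-69)·(1/14) = -4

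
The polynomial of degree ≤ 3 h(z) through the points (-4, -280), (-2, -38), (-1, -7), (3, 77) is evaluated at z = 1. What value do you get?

Evaluate each Lagrange basis at z = 1:
L_0(1) = (3)·(2)·(-2)/[(-2)·(-3)·(-7)] = 2/7
L_1(1) = (5)·(2)·(-2)/[(2)·(-1)·(-5)] = -2
L_2(1) = (5)·(3)·(-2)/[(3)·(1)·(-4)] = 5/2
L_3(1) = (5)·(3)·(2)/[(7)·(5)·(4)] = 3/14
Sum: (-280)·(2/7) + (-38)·(-2) + (-7)·(5/2) + 77·(3/14) = -5

-5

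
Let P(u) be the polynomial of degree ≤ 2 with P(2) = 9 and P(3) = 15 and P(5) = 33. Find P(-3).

Using Newton's divided-difference form:
P[2,3] = (15 - 9) / (3 - 2) = 6
P[3,5] = (33 - 15) / (5 - 3) = 9
P[2,3,5] = (9 - 6) / (5 - 2) = 1
P(-3) = 9 + 6·(-5) + 1·(-5)·(-6) = 9

9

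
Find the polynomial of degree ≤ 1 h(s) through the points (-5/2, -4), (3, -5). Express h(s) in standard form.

h(s) = -(2/11)s - 49/11

L_0(s) = (s - 3) / [-11/2] = -(2/11)s + 6/11
L_1(s) = (s + 5/2) / [11/2] = (2/11)s + 5/11
h(s) = (-4)·L_0 + (-5)·L_1
  (-4)·L_0(s) = (8/11)s - 24/11
  (-5)·L_1(s) = -(10/11)s - 25/11
Adding term by term: -(2/11)s - 49/11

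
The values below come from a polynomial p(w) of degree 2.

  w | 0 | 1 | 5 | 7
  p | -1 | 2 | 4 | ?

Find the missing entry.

The 3 known values determine p uniquely (degree ≤ 2).
Evaluate each Lagrange basis at w = 7:
L_0(7) = (6)·(2)/[(-1)·(-5)] = 12/5
L_1(7) = (7)·(2)/[(1)·(-4)] = -7/2
L_2(7) = (7)·(6)/[(5)·(4)] = 21/10
Sum: (-1)·(12/5) + 2·(-7/2) + 4·(21/10) = -1

-1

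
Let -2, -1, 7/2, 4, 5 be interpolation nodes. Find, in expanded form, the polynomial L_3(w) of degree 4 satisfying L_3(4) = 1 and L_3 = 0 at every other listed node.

L_3(w) = (w + 2)(w + 1)(w - 7/2)(w - 5) / [(6)·(5)·(1/2)·(-1)]
       = (w^4 - (11/2)w^3 - 6w^2 + (71/2)w + 35) / (-15)

L_3(w) = -(1/15)w^4 + (11/30)w^3 + (2/5)w^2 - (71/30)w - 7/3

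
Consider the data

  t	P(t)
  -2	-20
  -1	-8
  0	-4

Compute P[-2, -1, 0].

-4

P[-2,-1] = (-8 - (-20)) / (-1 - (-2)) = 12
P[-1,0] = (-4 - (-8)) / (0 - (-1)) = 4
P[-2,-1,0] = (4 - 12) / (0 - (-2)) = -4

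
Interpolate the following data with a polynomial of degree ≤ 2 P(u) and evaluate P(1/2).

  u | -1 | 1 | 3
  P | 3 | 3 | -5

15/4

Evaluate each Lagrange basis at u = 1/2:
L_0(1/2) = (-1/2)·(-5/2)/[(-2)·(-4)] = 5/32
L_1(1/2) = (3/2)·(-5/2)/[(2)·(-2)] = 15/16
L_2(1/2) = (3/2)·(-1/2)/[(4)·(2)] = -3/32
Sum: 3·(5/32) + 3·(15/16) + (-5)·(-3/32) = 15/4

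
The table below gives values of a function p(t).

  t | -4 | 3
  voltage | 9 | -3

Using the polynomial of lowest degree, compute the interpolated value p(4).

-33/7

L_0(4) = (1)/[(-7)] = -1/7
L_1(4) = (8)/[(7)] = 8/7
Sum: 9·(-1/7) + (-3)·(8/7) = -33/7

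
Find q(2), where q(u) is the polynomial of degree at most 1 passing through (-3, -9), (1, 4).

L_0(2) = (1)/[(-4)] = -1/4
L_1(2) = (5)/[(4)] = 5/4
Sum: (-9)·(-1/4) + 4·(5/4) = 29/4

29/4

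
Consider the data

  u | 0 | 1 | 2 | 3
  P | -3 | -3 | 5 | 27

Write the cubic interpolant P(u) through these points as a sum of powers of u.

Newton's divided differences:
P[0,1] = (-3 - (-3)) / (1 - 0) = 0
P[1,2] = (5 - (-3)) / (2 - 1) = 8
P[2,3] = (27 - 5) / (3 - 2) = 22
P[0,1,2] = (8 - 0) / (2 - 0) = 4
P[1,2,3] = (22 - 8) / (3 - 1) = 7
P[0,1,2,3] = (7 - 4) / (3 - 0) = 1
P(u) = -3 + 4·u(u - 1) + 1·u(u - 1)(u - 2)
Expanding: P(u) = u^3 + u^2 - 2u - 3

P(u) = u^3 + u^2 - 2u - 3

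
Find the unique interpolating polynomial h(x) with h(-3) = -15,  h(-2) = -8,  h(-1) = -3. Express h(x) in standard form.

L_0(x) = (x + 2)(x + 1) / [2] = (1/2)x^2 + (3/2)x + 1
L_1(x) = (x + 3)(x + 1) / [-1] = -x^2 - 4x - 3
L_2(x) = (x + 3)(x + 2) / [2] = (1/2)x^2 + (5/2)x + 3
h(x) = (-15)·L_0 + (-8)·L_1 + (-3)·L_2
  (-15)·L_0(x) = -(15/2)x^2 - (45/2)x - 15
  (-8)·L_1(x) = 8x^2 + 32x + 24
  (-3)·L_2(x) = -(3/2)x^2 - (15/2)x - 9
Adding term by term: -x^2 + 2x

h(x) = -x^2 + 2x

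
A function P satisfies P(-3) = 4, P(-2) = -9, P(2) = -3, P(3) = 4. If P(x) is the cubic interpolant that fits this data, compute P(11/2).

Evaluate each Lagrange basis at x = 11/2:
L_0(11/2) = (15/2)·(7/2)·(5/2)/[(-1)·(-5)·(-6)] = -35/16
L_1(11/2) = (17/2)·(7/2)·(5/2)/[(1)·(-4)·(-5)] = 119/32
L_2(11/2) = (17/2)·(15/2)·(5/2)/[(5)·(4)·(-1)] = -255/32
L_3(11/2) = (17/2)·(15/2)·(7/2)/[(6)·(5)·(1)] = 119/16
Sum: 4·(-35/16) + (-9)·(119/32) + (-3)·(-255/32) + 4·(119/16) = 183/16

183/16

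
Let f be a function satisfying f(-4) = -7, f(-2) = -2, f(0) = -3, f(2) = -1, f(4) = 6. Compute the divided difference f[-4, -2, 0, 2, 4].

f[-4,-2] = (-2 - (-7)) / (-2 - (-4)) = 5/2
f[-2,0] = (-3 - (-2)) / (0 - (-2)) = -1/2
f[0,2] = (-1 - (-3)) / (2 - 0) = 1
f[2,4] = (6 - (-1)) / (4 - 2) = 7/2
f[-4,-2,0] = (-1/2 - 5/2) / (0 - (-4)) = -3/4
f[-2,0,2] = (1 - (-1/2)) / (2 - (-2)) = 3/8
f[0,2,4] = (7/2 - 1) / (4 - 0) = 5/8
f[-4,-2,0,2] = (3/8 - (-3/4)) / (2 - (-4)) = 3/16
f[-2,0,2,4] = (5/8 - 3/8) / (4 - (-2)) = 1/24
f[-4,-2,0,2,4] = (1/24 - 3/16) / (4 - (-4)) = -7/384

-7/384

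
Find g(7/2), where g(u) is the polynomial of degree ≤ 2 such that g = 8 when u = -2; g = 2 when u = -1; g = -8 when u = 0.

L_0(7/2) = (9/2)·(7/2)/[(-1)·(-2)] = 63/8
L_1(7/2) = (11/2)·(7/2)/[(1)·(-1)] = -77/4
L_2(7/2) = (11/2)·(9/2)/[(2)·(1)] = 99/8
Sum: 8·(63/8) + 2·(-77/4) + (-8)·(99/8) = -149/2

-149/2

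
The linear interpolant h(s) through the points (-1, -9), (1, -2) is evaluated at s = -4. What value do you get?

-39/2

L_0(-4) = (-5)/[(-2)] = 5/2
L_1(-4) = (-3)/[(2)] = -3/2
Sum: (-9)·(5/2) + (-2)·(-3/2) = -39/2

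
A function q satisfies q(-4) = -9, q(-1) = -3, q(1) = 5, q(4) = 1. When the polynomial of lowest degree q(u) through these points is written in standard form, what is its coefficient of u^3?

-11/60

Build the Lagrange basis polynomials:
L_0(u) = (u + 1)(u - 1)(u - 4) / [-120] = -(1/120)u^3 + (1/30)u^2 + (1/120)u - 1/30
L_1(u) = (u + 4)(u - 1)(u - 4) / [30] = (1/30)u^3 - (1/30)u^2 - (8/15)u + 8/15
L_2(u) = (u + 4)(u + 1)(u - 4) / [-30] = -(1/30)u^3 - (1/30)u^2 + (8/15)u + 8/15
L_3(u) = (u + 4)(u + 1)(u - 1) / [120] = (1/120)u^3 + (1/30)u^2 - (1/120)u - 1/30
q(u) = (-9)·L_0 + (-3)·L_1 + 5·L_2 + 1·L_3
Only the coefficient of u^3 is needed; take it from each L_i and combine:
(-9)·(-1/120) + (-3)·(1/30) + 5·(-1/30) + 1·(1/120) = -11/60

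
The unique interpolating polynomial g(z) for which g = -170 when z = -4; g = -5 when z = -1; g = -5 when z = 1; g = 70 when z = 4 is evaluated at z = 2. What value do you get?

-2

Using Newton's divided-difference form:
g[-4,-1] = (-5 - (-170)) / (-1 - (-4)) = 55
g[-1,1] = (-5 - (-5)) / (1 - (-1)) = 0
g[1,4] = (70 - (-5)) / (4 - 1) = 25
g[-4,-1,1] = (0 - 55) / (1 - (-4)) = -11
g[-1,1,4] = (25 - 0) / (4 - (-1)) = 5
g[-4,-1,1,4] = (5 - (-11)) / (4 - (-4)) = 2
g(2) = -170 + 55·(6) + (-11)·(6)·(3) + 2·(6)·(3)·(1) = -2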